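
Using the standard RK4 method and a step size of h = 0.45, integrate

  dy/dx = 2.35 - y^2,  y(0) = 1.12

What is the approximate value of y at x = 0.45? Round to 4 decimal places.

1.4085

RK4: k1 = f(x_n, y_n); k2 = f(x_n + h/2, y_n + (h/2)·k1); k3 = f(x_n + h/2, y_n + (h/2)·k2); k4 = f(x_n + h, y_n + h·k3); y_{n+1} = y_n + (h/6)·(k1 + 2k2 + 2k3 + k4).
x=0.000000, y=1.120000:
  k1 = f(0.000000, 1.120000) = 1.095600
  k2 = f(0.225000, 1.366510) = 0.482650
  k3 = f(0.225000, 1.228596) = 0.840551
  k4 = f(0.450000, 1.498248) = 0.105253
  y ← 1.120000 + (0.45/6)·(k1 + 2k2 + 2k3 + k4) = 1.408544
y(0.45) ≈ 1.4085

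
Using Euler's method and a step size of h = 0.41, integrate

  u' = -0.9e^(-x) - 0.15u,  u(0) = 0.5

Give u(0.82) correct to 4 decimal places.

Euler: u_{n+1} = u_n + h·f(x_n, u_n).
x=0.000000, u=0.500000: f=-0.975000 → u ← 0.500000 + 0.41·(-0.975000) = 0.100250
x=0.410000, u=0.100250: f=-0.612323 → u ← 0.100250 + 0.41·(-0.612323) = -0.150802
u(0.82) ≈ -0.1508

-0.1508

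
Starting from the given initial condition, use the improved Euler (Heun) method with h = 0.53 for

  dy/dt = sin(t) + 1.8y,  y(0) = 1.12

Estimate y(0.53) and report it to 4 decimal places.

2.8321

Heun: k1 = f(t_n, y_n); k2 = f(t_n + h, y_n + h·k1); y_{n+1} = y_n + (h/2)·(k1 + k2).
t=0.000000, y=1.120000:
  k1 = f(0.000000, 1.120000) = 2.016000
  k2 = f(0.530000, 2.188480) = 4.444797
  y ← 1.120000 + (0.53/2)·(2.016000 + 4.444797) = 2.832111
y(0.53) ≈ 2.8321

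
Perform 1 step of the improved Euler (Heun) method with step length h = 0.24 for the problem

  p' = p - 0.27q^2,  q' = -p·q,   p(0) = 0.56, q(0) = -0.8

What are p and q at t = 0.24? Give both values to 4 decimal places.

0.6693, -0.6920

Heun on (p,q): k1 = f(t_n, state_n); k2 = f(t_n + h, state_n + h·k1); state_{n+1} = state_n + (h/2)·(k1 + k2).
0.000000: (0.560000, -0.800000)
  k1 = (0.387200, 0.448000)
  predictor → (0.652928, -0.692480)
  k2 = (0.523455, 0.452140)
  → (0.669279, -0.691983)
(p(0.24), q(0.24)) ≈ (0.6693, -0.6920)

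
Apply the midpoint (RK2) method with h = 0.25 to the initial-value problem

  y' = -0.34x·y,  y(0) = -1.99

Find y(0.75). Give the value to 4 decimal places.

Midpoint: k1 = f(x_n, y_n); k2 = f(x_n + h/2, y_n + (h/2)·k1); y_{n+1} = y_n + h·k2.
x=0.000000, y=-1.990000:
  k1 = f(0.000000, -1.990000) = 0.000000
  k2 = f(0.125000, -1.990000) = 0.084575
  y ← -1.990000 + 0.25·0.084575 = -1.968856
x=0.250000, y=-1.968856:
  k1 = f(0.250000, -1.968856) = 0.167353
  k2 = f(0.375000, -1.947937) = 0.248362
  y ← -1.968856 + 0.25·0.248362 = -1.906766
x=0.500000, y=-1.906766:
  k1 = f(0.500000, -1.906766) = 0.324150
  k2 = f(0.625000, -1.866247) = 0.396577
  y ← -1.906766 + 0.25·0.396577 = -1.807621
y(0.75) ≈ -1.8076

-1.8076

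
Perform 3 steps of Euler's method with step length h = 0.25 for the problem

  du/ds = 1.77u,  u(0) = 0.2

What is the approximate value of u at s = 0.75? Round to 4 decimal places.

0.6003

Euler: u_{n+1} = u_n + h·f(s_n, u_n).
s=0.000000, u=0.200000: f=0.354000 → u ← 0.200000 + 0.25·0.354000 = 0.288500
s=0.250000, u=0.288500: f=0.510645 → u ← 0.288500 + 0.25·0.510645 = 0.416161
s=0.500000, u=0.416161: f=0.736605 → u ← 0.416161 + 0.25·0.736605 = 0.600313
u(0.75) ≈ 0.6003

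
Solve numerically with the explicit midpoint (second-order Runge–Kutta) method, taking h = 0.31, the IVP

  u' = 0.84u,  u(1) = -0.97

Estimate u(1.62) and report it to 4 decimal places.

Midpoint: k1 = f(t_n, u_n); k2 = f(t_n + h/2, u_n + (h/2)·k1); u_{n+1} = u_n + h·k2.
t=1.000000, u=-0.970000:
  k1 = f(1.000000, -0.970000) = -0.814800
  k2 = f(1.155000, -1.096294) = -0.920887
  u ← -0.970000 + 0.31·(-0.920887) = -1.255475
t=1.310000, u=-1.255475:
  k1 = f(1.310000, -1.255475) = -1.054599
  k2 = f(1.465000, -1.418938) = -1.191908
  u ← -1.255475 + 0.31·(-1.191908) = -1.624966
u(1.62) ≈ -1.6250

-1.6250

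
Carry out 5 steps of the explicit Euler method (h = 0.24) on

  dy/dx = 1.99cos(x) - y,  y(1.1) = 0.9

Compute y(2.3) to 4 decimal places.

0.0319

Euler: y_{n+1} = y_n + h·f(x_n, y_n).
x=1.100000, y=0.900000: f=0.002656 → y ← 0.900000 + 0.24·0.002656 = 0.900638
x=1.340000, y=0.900638: f=-0.445419 → y ← 0.900638 + 0.24·(-0.445419) = 0.793737
x=1.580000, y=0.793737: f=-0.812052 → y ← 0.793737 + 0.24·(-0.812052) = 0.598844
x=1.820000, y=0.598844: f=-1.089643 → y ← 0.598844 + 0.24·(-1.089643) = 0.337330
x=2.060000, y=0.337330: f=-1.272477 → y ← 0.337330 + 0.24·(-1.272477) = 0.031936
y(2.3) ≈ 0.0319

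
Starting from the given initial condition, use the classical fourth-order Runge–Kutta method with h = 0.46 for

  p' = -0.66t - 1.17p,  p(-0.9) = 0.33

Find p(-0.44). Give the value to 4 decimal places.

RK4: k1 = f(t_n, p_n); k2 = f(t_n + h/2, p_n + (h/2)·k1); k3 = f(t_n + h/2, p_n + (h/2)·k2); k4 = f(t_n + h, p_n + h·k3); p_{n+1} = p_n + (h/6)·(k1 + 2k2 + 2k3 + k4).
t=-0.900000, p=0.330000:
  k1 = f(-0.900000, 0.330000) = 0.207900
  k2 = f(-0.670000, 0.377817) = 0.000154
  k3 = f(-0.670000, 0.330035) = 0.056059
  k4 = f(-0.440000, 0.355787) = -0.125871
  p ← 0.330000 + (0.46/6)·(k1 + 2k2 + 2k3 + k4) = 0.344908
p(-0.44) ≈ 0.3449

0.3449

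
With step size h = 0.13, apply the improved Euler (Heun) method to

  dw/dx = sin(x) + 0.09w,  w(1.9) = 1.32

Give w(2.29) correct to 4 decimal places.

Heun: k1 = f(x_n, w_n); k2 = f(x_n + h, w_n + h·k1); w_{n+1} = w_n + (h/2)·(k1 + k2).
x=1.900000, w=1.320000:
  k1 = f(1.900000, 1.320000) = 1.065100
  k2 = f(2.030000, 1.458463) = 1.027667
  w ← 1.320000 + (0.13/2)·(1.065100 + 1.027667) = 1.456030
x=2.030000, w=1.456030:
  k1 = f(2.030000, 1.456030) = 1.027448
  k2 = f(2.160000, 1.589598) = 0.974447
  w ← 1.456030 + (0.13/2)·(1.027448 + 0.974447) = 1.586153
x=2.160000, w=1.586153:
  k1 = f(2.160000, 1.586153) = 0.974137
  k2 = f(2.290000, 1.712791) = 0.906482
  w ← 1.586153 + (0.13/2)·(0.974137 + 0.906482) = 1.708393
w(2.29) ≈ 1.7084

1.7084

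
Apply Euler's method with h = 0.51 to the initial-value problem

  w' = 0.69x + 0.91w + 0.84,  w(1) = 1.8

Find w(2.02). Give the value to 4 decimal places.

5.9607

Euler: w_{n+1} = w_n + h·f(x_n, w_n).
x=1.000000, w=1.800000: f=3.168000 → w ← 1.800000 + 0.51·3.168000 = 3.415680
x=1.510000, w=3.415680: f=4.990169 → w ← 3.415680 + 0.51·4.990169 = 5.960666
w(2.02) ≈ 5.9607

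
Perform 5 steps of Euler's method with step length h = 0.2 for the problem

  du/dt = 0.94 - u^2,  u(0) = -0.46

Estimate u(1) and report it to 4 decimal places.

Euler: u_{n+1} = u_n + h·f(t_n, u_n).
t=0.000000, u=-0.460000: f=0.728400 → u ← -0.460000 + 0.2·0.728400 = -0.314320
t=0.200000, u=-0.314320: f=0.841203 → u ← -0.314320 + 0.2·0.841203 = -0.146079
t=0.400000, u=-0.146079: f=0.918661 → u ← -0.146079 + 0.2·0.918661 = 0.037653
t=0.600000, u=0.037653: f=0.938582 → u ← 0.037653 + 0.2·0.938582 = 0.225369
t=0.800000, u=0.225369: f=0.889209 → u ← 0.225369 + 0.2·0.889209 = 0.403211
u(1) ≈ 0.4032

0.4032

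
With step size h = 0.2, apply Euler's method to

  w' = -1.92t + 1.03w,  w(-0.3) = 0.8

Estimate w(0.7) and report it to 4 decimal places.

Euler: w_{n+1} = w_n + h·f(t_n, w_n).
t=-0.300000, w=0.800000: f=1.400000 → w ← 0.800000 + 0.2·1.400000 = 1.080000
t=-0.100000, w=1.080000: f=1.304400 → w ← 1.080000 + 0.2·1.304400 = 1.340880
t=0.100000, w=1.340880: f=1.189106 → w ← 1.340880 + 0.2·1.189106 = 1.578701
t=0.300000, w=1.578701: f=1.050062 → w ← 1.578701 + 0.2·1.050062 = 1.788714
t=0.500000, w=1.788714: f=0.882375 → w ← 1.788714 + 0.2·0.882375 = 1.965189
w(0.7) ≈ 1.9652

1.9652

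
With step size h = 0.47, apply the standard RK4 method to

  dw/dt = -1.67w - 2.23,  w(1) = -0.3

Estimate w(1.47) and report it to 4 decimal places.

-0.8608

RK4: k1 = f(t_n, w_n); k2 = f(t_n + h/2, w_n + (h/2)·k1); k3 = f(t_n + h/2, w_n + (h/2)·k2); k4 = f(t_n + h, w_n + h·k3); w_{n+1} = w_n + (h/6)·(k1 + 2k2 + 2k3 + k4).
t=1.000000, w=-0.300000:
  k1 = f(1.000000, -0.300000) = -1.729000
  k2 = f(1.235000, -0.706315) = -1.050454
  k3 = f(1.235000, -0.546857) = -1.316749
  k4 = f(1.470000, -0.918872) = -0.695483
  w ← -0.300000 + (0.47/6)·(k1 + 2k2 + 2k3 + k4) = -0.860780
w(1.47) ≈ -0.8608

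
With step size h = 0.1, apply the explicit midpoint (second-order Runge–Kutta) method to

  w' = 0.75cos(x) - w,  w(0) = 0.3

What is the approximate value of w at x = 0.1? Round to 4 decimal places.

Midpoint: k1 = f(x_n, w_n); k2 = f(x_n + h/2, w_n + (h/2)·k1); w_{n+1} = w_n + h·k2.
x=0.000000, w=0.300000:
  k1 = f(0.000000, 0.300000) = 0.450000
  k2 = f(0.050000, 0.322500) = 0.426563
  w ← 0.300000 + 0.1·0.426563 = 0.342656
w(0.1) ≈ 0.3427

0.3427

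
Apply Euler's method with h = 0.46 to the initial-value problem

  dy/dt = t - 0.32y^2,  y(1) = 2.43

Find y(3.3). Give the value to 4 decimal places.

Euler: y_{n+1} = y_n + h·f(t_n, y_n).
t=1.000000, y=2.430000: f=-0.889568 → y ← 2.430000 + 0.46·(-0.889568) = 2.020799
t=1.460000, y=2.020799: f=0.153239 → y ← 2.020799 + 0.46·0.153239 = 2.091289
t=1.920000, y=2.091289: f=0.520484 → y ← 2.091289 + 0.46·0.520484 = 2.330711
t=2.380000, y=2.330711: f=0.641691 → y ← 2.330711 + 0.46·0.641691 = 2.625889
t=2.840000, y=2.625889: f=0.633506 → y ← 2.625889 + 0.46·0.633506 = 2.917302
y(3.3) ≈ 2.9173

2.9173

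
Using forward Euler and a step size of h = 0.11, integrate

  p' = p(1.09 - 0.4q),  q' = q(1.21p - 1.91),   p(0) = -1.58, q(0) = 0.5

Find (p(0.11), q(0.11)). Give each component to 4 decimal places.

-1.7347, 0.2898

Euler on (p,q): p_{n+1} = p_n + h·p', q_{n+1} = q_n + h·q'.
0.000000: (-1.580000, 0.500000); f=(-1.406200, -1.910900) → (-1.734682, 0.289801)
(p(0.11), q(0.11)) ≈ (-1.7347, 0.2898)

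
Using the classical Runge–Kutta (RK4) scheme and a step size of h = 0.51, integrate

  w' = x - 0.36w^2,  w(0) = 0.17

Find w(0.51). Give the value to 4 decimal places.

RK4: k1 = f(x_n, w_n); k2 = f(x_n + h/2, w_n + (h/2)·k1); k3 = f(x_n + h/2, w_n + (h/2)·k2); k4 = f(x_n + h, w_n + h·k3); w_{n+1} = w_n + (h/6)·(k1 + 2k2 + 2k3 + k4).
x=0.000000, w=0.170000:
  k1 = f(0.000000, 0.170000) = -0.010404
  k2 = f(0.255000, 0.167347) = 0.244918
  k3 = f(0.255000, 0.232454) = 0.235547
  k4 = f(0.510000, 0.290129) = 0.479697
  w ← 0.170000 + (0.51/6)·(k1 + 2k2 + 2k3 + k4) = 0.291569
w(0.51) ≈ 0.2916

0.2916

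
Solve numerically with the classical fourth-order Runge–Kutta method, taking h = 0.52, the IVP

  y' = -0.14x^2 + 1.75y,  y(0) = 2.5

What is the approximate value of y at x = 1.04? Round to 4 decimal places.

15.2657

RK4: k1 = f(x_n, y_n); k2 = f(x_n + h/2, y_n + (h/2)·k1); k3 = f(x_n + h/2, y_n + (h/2)·k2); k4 = f(x_n + h, y_n + h·k3); y_{n+1} = y_n + (h/6)·(k1 + 2k2 + 2k3 + k4).
x=0.000000, y=2.500000:
  k1 = f(0.000000, 2.500000) = 4.375000
  k2 = f(0.260000, 3.637500) = 6.356161
  k3 = f(0.260000, 4.152602) = 7.257589
  k4 = f(0.520000, 6.273946) = 10.941550
  y ← 2.500000 + (0.52/6)·(k1 + 2k2 + 2k3 + k4) = 6.187151
x=0.520000, y=6.187151:
  k1 = f(0.520000, 6.187151) = 10.789658
  k2 = f(0.780000, 8.992462) = 15.651633
  k3 = f(0.780000, 10.256576) = 17.863831
  k4 = f(1.040000, 15.476343) = 26.932177
  y ← 6.187151 + (0.52/6)·(k1 + 2k2 + 2k3 + k4) = 15.265724
y(1.04) ≈ 15.2657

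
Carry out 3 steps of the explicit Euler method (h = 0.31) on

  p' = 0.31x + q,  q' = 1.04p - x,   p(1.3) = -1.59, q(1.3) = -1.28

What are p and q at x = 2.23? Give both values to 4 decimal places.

-3.2247, -4.6600

Euler on (p,q): p_{n+1} = p_n + h·p', q_{n+1} = q_n + h·q'.
1.300000: (-1.590000, -1.280000); f=(-0.877000, -2.953600) → (-1.861870, -2.195616)
1.610000: (-1.861870, -2.195616); f=(-1.696516, -3.546345) → (-2.387790, -3.294983)
1.920000: (-2.387790, -3.294983); f=(-2.699783, -4.403302) → (-3.224723, -4.660006)
(p(2.23), q(2.23)) ≈ (-3.2247, -4.6600)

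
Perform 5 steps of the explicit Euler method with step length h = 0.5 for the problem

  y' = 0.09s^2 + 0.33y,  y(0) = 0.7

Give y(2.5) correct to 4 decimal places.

1.8790

Euler: y_{n+1} = y_n + h·f(s_n, y_n).
s=0.000000, y=0.700000: f=0.231000 → y ← 0.700000 + 0.5·0.231000 = 0.815500
s=0.500000, y=0.815500: f=0.291615 → y ← 0.815500 + 0.5·0.291615 = 0.961307
s=1.000000, y=0.961307: f=0.407231 → y ← 0.961307 + 0.5·0.407231 = 1.164923
s=1.500000, y=1.164923: f=0.586925 → y ← 1.164923 + 0.5·0.586925 = 1.458386
s=2.000000, y=1.458386: f=0.841267 → y ← 1.458386 + 0.5·0.841267 = 1.879019
y(2.5) ≈ 1.8790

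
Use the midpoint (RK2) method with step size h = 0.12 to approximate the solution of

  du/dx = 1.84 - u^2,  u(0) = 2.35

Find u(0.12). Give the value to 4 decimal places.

Midpoint: k1 = f(x_n, u_n); k2 = f(x_n + h/2, u_n + (h/2)·k1); u_{n+1} = u_n + h·k2.
x=0.000000, u=2.350000:
  k1 = f(0.000000, 2.350000) = -3.682500
  k2 = f(0.060000, 2.129050) = -2.692854
  u ← 2.350000 + 0.12·(-2.692854) = 2.026858
u(0.12) ≈ 2.0269

2.0269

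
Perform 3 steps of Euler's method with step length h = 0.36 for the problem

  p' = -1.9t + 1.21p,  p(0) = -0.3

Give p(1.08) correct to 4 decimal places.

-1.7336

Euler: p_{n+1} = p_n + h·f(t_n, p_n).
t=0.000000, p=-0.300000: f=-0.363000 → p ← -0.300000 + 0.36·(-0.363000) = -0.430680
t=0.360000, p=-0.430680: f=-1.205123 → p ← -0.430680 + 0.36·(-1.205123) = -0.864524
t=0.720000, p=-0.864524: f=-2.414074 → p ← -0.864524 + 0.36·(-2.414074) = -1.733591
p(1.08) ≈ -1.7336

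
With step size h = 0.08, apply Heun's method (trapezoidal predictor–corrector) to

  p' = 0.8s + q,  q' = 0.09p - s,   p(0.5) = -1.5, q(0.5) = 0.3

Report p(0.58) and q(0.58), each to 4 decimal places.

Heun on (p,q): k1 = f(s_n, state_n); k2 = f(s_n + h, state_n + h·k1); state_{n+1} = state_n + (h/2)·(k1 + k2).
0.500000: (-1.500000, 0.300000)
  k1 = (0.700000, -0.635000)
  predictor → (-1.444000, 0.249200)
  k2 = (0.713200, -0.709960)
  → (-1.443472, 0.246202)
(p(0.58), q(0.58)) ≈ (-1.4435, 0.2462)

-1.4435, 0.2462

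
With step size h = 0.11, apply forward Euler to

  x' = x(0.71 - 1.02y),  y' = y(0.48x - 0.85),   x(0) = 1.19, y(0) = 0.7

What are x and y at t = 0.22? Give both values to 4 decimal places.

Euler on (x,y): x_{n+1} = x_n + h·x', y_{n+1} = y_n + h·y'.
0.000000: (1.190000, 0.700000); f=(-0.004760, -0.195160) → (1.189476, 0.678532)
0.110000: (1.189476, 0.678532); f=(0.021288, -0.189345) → (1.191818, 0.657704)
(x(0.22), y(0.22)) ≈ (1.1918, 0.6577)

1.1918, 0.6577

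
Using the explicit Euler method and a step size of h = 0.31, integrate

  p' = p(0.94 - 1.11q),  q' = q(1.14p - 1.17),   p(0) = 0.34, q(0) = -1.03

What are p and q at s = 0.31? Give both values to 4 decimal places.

0.5596, -0.7802

Euler on (p,q): p_{n+1} = p_n + h·p', q_{n+1} = q_n + h·q'.
0.000000: (0.340000, -1.030000); f=(0.708322, 0.805872) → (0.559580, -0.780180)
(p(0.31), q(0.31)) ≈ (0.5596, -0.7802)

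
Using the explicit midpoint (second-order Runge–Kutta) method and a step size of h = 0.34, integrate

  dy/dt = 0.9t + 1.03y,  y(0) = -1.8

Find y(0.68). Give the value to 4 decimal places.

-3.3386

Midpoint: k1 = f(t_n, y_n); k2 = f(t_n + h/2, y_n + (h/2)·k1); y_{n+1} = y_n + h·k2.
t=0.000000, y=-1.800000:
  k1 = f(0.000000, -1.800000) = -1.854000
  k2 = f(0.170000, -2.115180) = -2.025635
  y ← -1.800000 + 0.34·(-2.025635) = -2.488716
t=0.340000, y=-2.488716:
  k1 = f(0.340000, -2.488716) = -2.257378
  k2 = f(0.510000, -2.872470) = -2.499644
  y ← -2.488716 + 0.34·(-2.499644) = -3.338595
y(0.68) ≈ -3.3386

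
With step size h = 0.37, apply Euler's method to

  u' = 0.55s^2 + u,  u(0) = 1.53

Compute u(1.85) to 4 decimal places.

8.4541

Euler: u_{n+1} = u_n + h·f(s_n, u_n).
s=0.000000, u=1.530000: f=1.530000 → u ← 1.530000 + 0.37·1.530000 = 2.096100
s=0.370000, u=2.096100: f=2.171395 → u ← 2.096100 + 0.37·2.171395 = 2.899516
s=0.740000, u=2.899516: f=3.200696 → u ← 2.899516 + 0.37·3.200696 = 4.083774
s=1.110000, u=4.083774: f=4.761429 → u ← 4.083774 + 0.37·4.761429 = 5.845502
s=1.480000, u=5.845502: f=7.050222 → u ← 5.845502 + 0.37·7.050222 = 8.454085
u(1.85) ≈ 8.4541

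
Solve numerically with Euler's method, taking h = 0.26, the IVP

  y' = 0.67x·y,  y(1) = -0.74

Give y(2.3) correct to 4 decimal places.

Euler: y_{n+1} = y_n + h·f(x_n, y_n).
x=1.000000, y=-0.740000: f=-0.495800 → y ← -0.740000 + 0.26·(-0.495800) = -0.868908
x=1.260000, y=-0.868908: f=-0.733532 → y ← -0.868908 + 0.26·(-0.733532) = -1.059626
x=1.520000, y=-1.059626: f=-1.079123 → y ← -1.059626 + 0.26·(-1.079123) = -1.340198
x=1.780000, y=-1.340198: f=-1.598321 → y ← -1.340198 + 0.26·(-1.598321) = -1.755762
x=2.040000, y=-1.755762: f=-2.399775 → y ← -1.755762 + 0.26·(-2.399775) = -2.379703
y(2.3) ≈ -2.3797

-2.3797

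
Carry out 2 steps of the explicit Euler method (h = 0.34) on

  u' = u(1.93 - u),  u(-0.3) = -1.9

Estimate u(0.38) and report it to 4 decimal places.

-13.7499

Euler: u_{n+1} = u_n + h·f(t_n, u_n).
t=-0.300000, u=-1.900000: f=-7.277000 → u ← -1.900000 + 0.34·(-7.277000) = -4.374180
t=0.040000, u=-4.374180: f=-27.575618 → u ← -4.374180 + 0.34·(-27.575618) = -13.749890
u(0.38) ≈ -13.7499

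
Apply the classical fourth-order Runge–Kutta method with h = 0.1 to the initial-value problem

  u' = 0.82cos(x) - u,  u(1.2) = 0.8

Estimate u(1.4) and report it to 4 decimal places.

0.6942

RK4: k1 = f(x_n, u_n); k2 = f(x_n + h/2, u_n + (h/2)·k1); k3 = f(x_n + h/2, u_n + (h/2)·k2); k4 = f(x_n + h, u_n + h·k3); u_{n+1} = u_n + (h/6)·(k1 + 2k2 + 2k3 + k4).
x=1.200000, u=0.800000:
  k1 = f(1.200000, 0.800000) = -0.502867
  k2 = f(1.250000, 0.774857) = -0.516292
  k3 = f(1.250000, 0.774185) = -0.515621
  k4 = f(1.300000, 0.748438) = -0.529089
  u ← 0.800000 + (0.1/6)·(k1 + 2k2 + 2k3 + k4) = 0.748404
x=1.300000, u=0.748404:
  k1 = f(1.300000, 0.748404) = -0.529055
  k2 = f(1.350000, 0.721951) = -0.542365
  k3 = f(1.350000, 0.721285) = -0.541700
  k4 = f(1.400000, 0.694234) = -0.554861
  u ← 0.748404 + (0.1/6)·(k1 + 2k2 + 2k3 + k4) = 0.694203
u(1.4) ≈ 0.6942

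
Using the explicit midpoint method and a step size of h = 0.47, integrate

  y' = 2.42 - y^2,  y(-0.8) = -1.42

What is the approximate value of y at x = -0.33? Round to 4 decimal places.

-1.1079

Midpoint: k1 = f(x_n, y_n); k2 = f(x_n + h/2, y_n + (h/2)·k1); y_{n+1} = y_n + h·k2.
x=-0.800000, y=-1.420000:
  k1 = f(-0.800000, -1.420000) = 0.403600
  k2 = f(-0.565000, -1.325154) = 0.663967
  y ← -1.420000 + 0.47·0.663967 = -1.107936
y(-0.33) ≈ -1.1079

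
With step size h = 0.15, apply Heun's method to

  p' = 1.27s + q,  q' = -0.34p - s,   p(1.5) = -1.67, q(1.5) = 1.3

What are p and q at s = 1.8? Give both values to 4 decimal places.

-0.7004, 0.9260

Heun on (p,q): k1 = f(s_n, state_n); k2 = f(s_n + h, state_n + h·k1); state_{n+1} = state_n + (h/2)·(k1 + k2).
1.500000: (-1.670000, 1.300000)
  k1 = (3.205000, -0.932200)
  predictor → (-1.189250, 1.160170)
  k2 = (3.255670, -1.245655)
  → (-1.185450, 1.136661)
1.650000: (-1.185450, 1.136661)
  k1 = (3.232161, -1.246947)
  predictor → (-0.700626, 0.949619)
  k2 = (3.235619, -1.561787)
  → (-0.700366, 0.926006)
(p(1.8), q(1.8)) ≈ (-0.7004, 0.9260)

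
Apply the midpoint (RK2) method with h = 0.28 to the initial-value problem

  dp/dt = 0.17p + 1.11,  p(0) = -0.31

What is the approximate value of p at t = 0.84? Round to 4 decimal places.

0.6443

Midpoint: k1 = f(t_n, p_n); k2 = f(t_n + h/2, p_n + (h/2)·k1); p_{n+1} = p_n + h·k2.
t=0.000000, p=-0.310000:
  k1 = f(0.000000, -0.310000) = 1.057300
  k2 = f(0.140000, -0.161978) = 1.082464
  p ← -0.310000 + 0.28·1.082464 = -0.006910
t=0.280000, p=-0.006910:
  k1 = f(0.280000, -0.006910) = 1.108825
  k2 = f(0.420000, 0.148325) = 1.135215
  p ← -0.006910 + 0.28·1.135215 = 0.310950
t=0.560000, p=0.310950:
  k1 = f(0.560000, 0.310950) = 1.162862
  k2 = f(0.700000, 0.473751) = 1.190538
  p ← 0.310950 + 0.28·1.190538 = 0.644301
p(0.84) ≈ 0.6443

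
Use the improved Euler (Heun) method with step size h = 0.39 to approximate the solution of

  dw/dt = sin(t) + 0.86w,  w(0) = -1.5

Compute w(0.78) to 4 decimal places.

Heun: k1 = f(t_n, w_n); k2 = f(t_n + h, w_n + h·k1); w_{n+1} = w_n + (h/2)·(k1 + k2).
t=0.000000, w=-1.500000:
  k1 = f(0.000000, -1.500000) = -1.290000
  k2 = f(0.390000, -2.003100) = -1.342478
  w ← -1.500000 + (0.39/2)·(-1.290000 + (-1.342478)) = -2.013333
t=0.390000, w=-2.013333:
  k1 = f(0.390000, -2.013333) = -1.351278
  k2 = f(0.780000, -2.540332) = -1.481406
  w ← -2.013333 + (0.39/2)·(-1.351278 + (-1.481406)) = -2.565706
w(0.78) ≈ -2.5657

-2.5657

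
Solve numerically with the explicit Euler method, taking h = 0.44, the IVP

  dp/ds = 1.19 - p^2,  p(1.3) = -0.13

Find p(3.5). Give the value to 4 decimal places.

1.0908

Euler: p_{n+1} = p_n + h·f(s_n, p_n).
s=1.300000, p=-0.130000: f=1.173100 → p ← -0.130000 + 0.44·1.173100 = 0.386164
s=1.740000, p=0.386164: f=1.040877 → p ← 0.386164 + 0.44·1.040877 = 0.844150
s=2.180000, p=0.844150: f=0.477411 → p ← 0.844150 + 0.44·0.477411 = 1.054211
s=2.620000, p=1.054211: f=0.078640 → p ← 1.054211 + 0.44·0.078640 = 1.088812
s=3.060000, p=1.088812: f=0.004488 → p ← 1.088812 + 0.44·0.004488 = 1.090787
p(3.5) ≈ 1.0908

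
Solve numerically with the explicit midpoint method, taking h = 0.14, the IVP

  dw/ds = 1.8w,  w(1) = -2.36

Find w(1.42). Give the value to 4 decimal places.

-4.9929

Midpoint: k1 = f(s_n, w_n); k2 = f(s_n + h/2, w_n + (h/2)·k1); w_{n+1} = w_n + h·k2.
s=1.000000, w=-2.360000:
  k1 = f(1.000000, -2.360000) = -4.248000
  k2 = f(1.070000, -2.657360) = -4.783248
  w ← -2.360000 + 0.14·(-4.783248) = -3.029655
s=1.140000, w=-3.029655:
  k1 = f(1.140000, -3.029655) = -5.453378
  k2 = f(1.210000, -3.411391) = -6.140504
  w ← -3.029655 + 0.14·(-6.140504) = -3.889325
s=1.280000, w=-3.889325:
  k1 = f(1.280000, -3.889325) = -7.000786
  k2 = f(1.350000, -4.379380) = -7.882885
  w ← -3.889325 + 0.14·(-7.882885) = -4.992929
w(1.42) ≈ -4.9929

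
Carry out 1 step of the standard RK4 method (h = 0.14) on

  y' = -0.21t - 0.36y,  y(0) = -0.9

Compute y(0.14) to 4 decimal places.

RK4: k1 = f(t_n, y_n); k2 = f(t_n + h/2, y_n + (h/2)·k1); k3 = f(t_n + h/2, y_n + (h/2)·k2); k4 = f(t_n + h, y_n + h·k3); y_{n+1} = y_n + (h/6)·(k1 + 2k2 + 2k3 + k4).
t=0.000000, y=-0.900000:
  k1 = f(0.000000, -0.900000) = 0.324000
  k2 = f(0.070000, -0.877320) = 0.301135
  k3 = f(0.070000, -0.878921) = 0.301711
  k4 = f(0.140000, -0.857760) = 0.279394
  y ← -0.900000 + (0.14/6)·(k1 + 2k2 + 2k3 + k4) = -0.857788
y(0.14) ≈ -0.8578

-0.8578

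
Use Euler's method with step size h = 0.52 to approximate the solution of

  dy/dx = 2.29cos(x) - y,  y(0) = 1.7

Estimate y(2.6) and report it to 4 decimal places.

-0.2146

Euler: y_{n+1} = y_n + h·f(x_n, y_n).
x=0.000000, y=1.700000: f=0.590000 → y ← 1.700000 + 0.52·0.590000 = 2.006800
x=0.520000, y=2.006800: f=-0.019494 → y ← 2.006800 + 0.52·(-0.019494) = 1.996663
x=1.040000, y=1.996663: f=-0.837419 → y ← 1.996663 + 0.52·(-0.837419) = 1.561205
x=1.560000, y=1.561205: f=-1.536482 → y ← 1.561205 + 0.52·(-1.536482) = 0.762235
x=2.080000, y=0.762235: f=-1.878569 → y ← 0.762235 + 0.52·(-1.878569) = -0.214621
y(2.6) ≈ -0.2146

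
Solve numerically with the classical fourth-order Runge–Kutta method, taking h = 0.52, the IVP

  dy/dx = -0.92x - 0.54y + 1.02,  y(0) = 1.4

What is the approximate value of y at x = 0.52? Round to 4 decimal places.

RK4: k1 = f(x_n, y_n); k2 = f(x_n + h/2, y_n + (h/2)·k1); k3 = f(x_n + h/2, y_n + (h/2)·k2); k4 = f(x_n + h, y_n + h·k3); y_{n+1} = y_n + (h/6)·(k1 + 2k2 + 2k3 + k4).
x=0.000000, y=1.400000:
  k1 = f(0.000000, 1.400000) = 0.264000
  k2 = f(0.260000, 1.468640) = -0.012266
  k3 = f(0.260000, 1.396811) = 0.026522
  k4 = f(0.520000, 1.413791) = -0.221847
  y ← 1.400000 + (0.52/6)·(k1 + 2k2 + 2k3 + k4) = 1.406124
y(0.52) ≈ 1.4061

1.4061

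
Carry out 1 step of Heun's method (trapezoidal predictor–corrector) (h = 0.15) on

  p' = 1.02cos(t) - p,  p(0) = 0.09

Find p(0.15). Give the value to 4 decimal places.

Heun: k1 = f(t_n, p_n); k2 = f(t_n + h, p_n + h·k1); p_{n+1} = p_n + (h/2)·(k1 + k2).
t=0.000000, p=0.090000:
  k1 = f(0.000000, 0.090000) = 0.930000
  k2 = f(0.150000, 0.229500) = 0.779046
  p ← 0.090000 + (0.15/2)·(0.930000 + 0.779046) = 0.218178
p(0.15) ≈ 0.2182

0.2182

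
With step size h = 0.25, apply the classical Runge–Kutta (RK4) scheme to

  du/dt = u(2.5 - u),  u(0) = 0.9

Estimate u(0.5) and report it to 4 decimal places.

RK4: k1 = f(t_n, u_n); k2 = f(t_n + h/2, u_n + (h/2)·k1); k3 = f(t_n + h/2, u_n + (h/2)·k2); k4 = f(t_n + h, u_n + h·k3); u_{n+1} = u_n + (h/6)·(k1 + 2k2 + 2k3 + k4).
t=0.000000, u=0.900000:
  k1 = f(0.000000, 0.900000) = 1.440000
  k2 = f(0.125000, 1.080000) = 1.533600
  k3 = f(0.125000, 1.091700) = 1.537441
  k4 = f(0.250000, 1.284360) = 1.561319
  u ← 0.900000 + (0.25/6)·(k1 + 2k2 + 2k3 + k4) = 1.280975
t=0.250000, u=1.280975:
  k1 = f(0.250000, 1.280975) = 1.561541
  k2 = f(0.375000, 1.476168) = 1.511348
  k3 = f(0.375000, 1.469894) = 1.514147
  k4 = f(0.500000, 1.659512) = 1.394800
  u ← 1.280975 + (0.25/6)·(k1 + 2k2 + 2k3 + k4) = 1.656281
u(0.5) ≈ 1.6563

1.6563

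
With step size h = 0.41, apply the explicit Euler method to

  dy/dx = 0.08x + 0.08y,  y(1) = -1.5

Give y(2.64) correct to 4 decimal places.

-1.4864

Euler: y_{n+1} = y_n + h·f(x_n, y_n).
x=1.000000, y=-1.500000: f=-0.040000 → y ← -1.500000 + 0.41·(-0.040000) = -1.516400
x=1.410000, y=-1.516400: f=-0.008512 → y ← -1.516400 + 0.41·(-0.008512) = -1.519890
x=1.820000, y=-1.519890: f=0.024009 → y ← -1.519890 + 0.41·0.024009 = -1.510046
x=2.230000, y=-1.510046: f=0.057596 → y ← -1.510046 + 0.41·0.057596 = -1.486432
y(2.64) ≈ -1.4864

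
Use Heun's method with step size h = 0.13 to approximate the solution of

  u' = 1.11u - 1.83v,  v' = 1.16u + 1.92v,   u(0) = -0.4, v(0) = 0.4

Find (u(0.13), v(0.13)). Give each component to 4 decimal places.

-0.5686, 0.4329

Heun on (u,v): k1 = f(t_n, state_n); k2 = f(t_n + h, state_n + h·k1); state_{n+1} = state_n + (h/2)·(k1 + k2).
0.000000: (-0.400000, 0.400000)
  k1 = (-1.176000, 0.304000)
  predictor → (-0.552880, 0.439520)
  k2 = (-1.418018, 0.202538)
  → (-0.568611, 0.432925)
(u(0.13), v(0.13)) ≈ (-0.5686, 0.4329)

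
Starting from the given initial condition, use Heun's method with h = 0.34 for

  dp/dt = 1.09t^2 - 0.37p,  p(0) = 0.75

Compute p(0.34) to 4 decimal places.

Heun: k1 = f(t_n, p_n); k2 = f(t_n + h, p_n + h·k1); p_{n+1} = p_n + (h/2)·(k1 + k2).
t=0.000000, p=0.750000:
  k1 = f(0.000000, 0.750000) = -0.277500
  k2 = f(0.340000, 0.655650) = -0.116586
  p ← 0.750000 + (0.34/2)·(-0.277500 + (-0.116586)) = 0.683005
p(0.34) ≈ 0.6830

0.6830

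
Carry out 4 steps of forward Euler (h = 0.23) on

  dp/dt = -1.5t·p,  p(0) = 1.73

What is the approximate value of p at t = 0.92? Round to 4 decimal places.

Euler: p_{n+1} = p_n + h·f(t_n, p_n).
t=0.000000, p=1.730000: f=0.000000 → p ← 1.730000 + 0.23·0.000000 = 1.730000
t=0.230000, p=1.730000: f=-0.596850 → p ← 1.730000 + 0.23·(-0.596850) = 1.592725
t=0.460000, p=1.592725: f=-1.098980 → p ← 1.592725 + 0.23·(-1.098980) = 1.339959
t=0.690000, p=1.339959: f=-1.386858 → p ← 1.339959 + 0.23·(-1.386858) = 1.020982
p(0.92) ≈ 1.0210

1.0210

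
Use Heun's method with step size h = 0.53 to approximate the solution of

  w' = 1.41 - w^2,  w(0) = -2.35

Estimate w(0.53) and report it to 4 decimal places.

Heun: k1 = f(x_n, w_n); k2 = f(x_n + h, w_n + h·k1); w_{n+1} = w_n + (h/2)·(k1 + k2).
x=0.000000, w=-2.350000:
  k1 = f(0.000000, -2.350000) = -4.112500
  k2 = f(0.530000, -4.529625) = -19.107503
  w ← -2.350000 + (0.53/2)·(-4.112500 + (-19.107503)) = -8.503301
w(0.53) ≈ -8.5033

-8.5033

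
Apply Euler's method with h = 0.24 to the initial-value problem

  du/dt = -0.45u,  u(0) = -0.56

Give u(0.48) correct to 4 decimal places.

Euler: u_{n+1} = u_n + h·f(t_n, u_n).
t=0.000000, u=-0.560000: f=0.252000 → u ← -0.560000 + 0.24·0.252000 = -0.499520
t=0.240000, u=-0.499520: f=0.224784 → u ← -0.499520 + 0.24·0.224784 = -0.445572
u(0.48) ≈ -0.4456

-0.4456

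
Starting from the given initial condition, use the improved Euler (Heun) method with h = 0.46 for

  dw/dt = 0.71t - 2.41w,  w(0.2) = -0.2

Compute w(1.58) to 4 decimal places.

Heun: k1 = f(t_n, w_n); k2 = f(t_n + h, w_n + h·k1); w_{n+1} = w_n + (h/2)·(k1 + k2).
t=0.200000, w=-0.200000:
  k1 = f(0.200000, -0.200000) = 0.624000
  k2 = f(0.660000, 0.087040) = 0.258834
  w ← -0.200000 + (0.46/2)·(0.624000 + 0.258834) = 0.003052
t=0.660000, w=0.003052:
  k1 = f(0.660000, 0.003052) = 0.461245
  k2 = f(1.120000, 0.215225) = 0.276509
  w ← 0.003052 + (0.46/2)·(0.461245 + 0.276509) = 0.172735
t=1.120000, w=0.172735:
  k1 = f(1.120000, 0.172735) = 0.378908
  k2 = f(1.580000, 0.347033) = 0.285451
  w ← 0.172735 + (0.46/2)·(0.378908 + 0.285451) = 0.325538
w(1.58) ≈ 0.3255

0.3255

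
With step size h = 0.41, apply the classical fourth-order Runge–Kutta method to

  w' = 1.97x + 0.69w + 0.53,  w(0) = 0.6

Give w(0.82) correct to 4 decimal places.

2.4478

RK4: k1 = f(x_n, w_n); k2 = f(x_n + h/2, w_n + (h/2)·k1); k3 = f(x_n + h/2, w_n + (h/2)·k2); k4 = f(x_n + h, w_n + h·k3); w_{n+1} = w_n + (h/6)·(k1 + 2k2 + 2k3 + k4).
x=0.000000, w=0.600000:
  k1 = f(0.000000, 0.600000) = 0.944000
  k2 = f(0.205000, 0.793520) = 1.481379
  k3 = f(0.205000, 0.903683) = 1.557391
  k4 = f(0.410000, 1.238530) = 2.192286
  w ← 0.600000 + (0.41/6)·(k1 + 2k2 + 2k3 + k4) = 1.229611
x=0.410000, w=1.229611:
  k1 = f(0.410000, 1.229611) = 2.186132
  k2 = f(0.615000, 1.677768) = 2.899210
  k3 = f(0.615000, 1.823950) = 3.000075
  k4 = f(0.820000, 2.459642) = 3.842553
  w ← 1.229611 + (0.41/6)·(k1 + 2k2 + 2k3 + k4) = 2.447807
w(0.82) ≈ 2.4478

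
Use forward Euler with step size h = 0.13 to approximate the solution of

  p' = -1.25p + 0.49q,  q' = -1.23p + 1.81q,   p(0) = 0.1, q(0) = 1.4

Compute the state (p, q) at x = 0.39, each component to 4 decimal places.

Euler on (p,q): p_{n+1} = p_n + h·p', q_{n+1} = q_n + h·q'.
0.000000: (0.100000, 1.400000); f=(0.561000, 2.411000) → (0.172930, 1.713430)
0.130000: (0.172930, 1.713430); f=(0.623418, 2.888604) → (0.253974, 2.088949)
0.260000: (0.253974, 2.088949); f=(0.706117, 3.468608) → (0.345770, 2.539868)
(p(0.39), q(0.39)) ≈ (0.3458, 2.5399)

0.3458, 2.5399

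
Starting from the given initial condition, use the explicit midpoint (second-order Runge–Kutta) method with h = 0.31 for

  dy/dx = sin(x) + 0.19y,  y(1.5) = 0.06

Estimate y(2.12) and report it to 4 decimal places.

0.6999

Midpoint: k1 = f(x_n, y_n); k2 = f(x_n + h/2, y_n + (h/2)·k1); y_{n+1} = y_n + h·k2.
x=1.500000, y=0.060000:
  k1 = f(1.500000, 0.060000) = 1.008895
  k2 = f(1.655000, 0.216379) = 1.037569
  y ← 0.060000 + 0.31·1.037569 = 0.381646
x=1.810000, y=0.381646:
  k1 = f(1.810000, 0.381646) = 1.044040
  k2 = f(1.965000, 0.543473) = 1.026562
  y ← 0.381646 + 0.31·1.026562 = 0.699881
y(2.12) ≈ 0.6999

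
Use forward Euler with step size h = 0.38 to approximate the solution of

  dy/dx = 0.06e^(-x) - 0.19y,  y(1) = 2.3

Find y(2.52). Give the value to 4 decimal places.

1.7223

Euler: y_{n+1} = y_n + h·f(x_n, y_n).
x=1.000000, y=2.300000: f=-0.414927 → y ← 2.300000 + 0.38·(-0.414927) = 2.142328
x=1.380000, y=2.142328: f=-0.391948 → y ← 2.142328 + 0.38·(-0.391948) = 1.993388
x=1.760000, y=1.993388: f=-0.368421 → y ← 1.993388 + 0.38·(-0.368421) = 1.853388
x=2.140000, y=1.853388: f=-0.345084 → y ← 1.853388 + 0.38·(-0.345084) = 1.722256
y(2.52) ≈ 1.7223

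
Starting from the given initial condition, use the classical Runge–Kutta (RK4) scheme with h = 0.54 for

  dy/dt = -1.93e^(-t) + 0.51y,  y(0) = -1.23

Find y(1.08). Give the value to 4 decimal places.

RK4: k1 = f(t_n, y_n); k2 = f(t_n + h/2, y_n + (h/2)·k1); k3 = f(t_n + h/2, y_n + (h/2)·k2); k4 = f(t_n + h, y_n + h·k3); y_{n+1} = y_n + (h/6)·(k1 + 2k2 + 2k3 + k4).
t=0.000000, y=-1.230000:
  k1 = f(0.000000, -1.230000) = -2.557300
  k2 = f(0.270000, -1.920471) = -2.452763
  k3 = f(0.270000, -1.892246) = -2.438368
  k4 = f(0.540000, -2.546719) = -2.423531
  y ← -1.230000 + (0.54/6)·(k1 + 2k2 + 2k3 + k4) = -2.558678
t=0.540000, y=-2.558678:
  k1 = f(0.540000, -2.558678) = -2.429630
  k2 = f(0.810000, -3.214678) = -2.498062
  k3 = f(0.810000, -3.233155) = -2.507485
  k4 = f(1.080000, -3.912720) = -2.650907
  y ← -2.558678 + (0.54/6)·(k1 + 2k2 + 2k3 + k4) = -3.916925
y(1.08) ≈ -3.9169

-3.9169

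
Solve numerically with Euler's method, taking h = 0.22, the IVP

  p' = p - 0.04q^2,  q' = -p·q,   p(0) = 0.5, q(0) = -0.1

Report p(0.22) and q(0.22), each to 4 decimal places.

Euler on (p,q): p_{n+1} = p_n + h·p', q_{n+1} = q_n + h·q'.
0.000000: (0.500000, -0.100000); f=(0.499600, 0.050000) → (0.609912, -0.089000)
(p(0.22), q(0.22)) ≈ (0.6099, -0.0890)

0.6099, -0.0890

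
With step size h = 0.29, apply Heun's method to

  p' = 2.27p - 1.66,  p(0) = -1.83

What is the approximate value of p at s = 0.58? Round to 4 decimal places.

Heun: k1 = f(s_n, p_n); k2 = f(s_n + h, p_n + h·k1); p_{n+1} = p_n + (h/2)·(k1 + k2).
s=0.000000, p=-1.830000:
  k1 = f(0.000000, -1.830000) = -5.814100
  k2 = f(0.290000, -3.516089) = -9.641522
  p ← -1.830000 + (0.29/2)·(-5.814100 + (-9.641522)) = -4.071065
s=0.290000, p=-4.071065:
  k1 = f(0.290000, -4.071065) = -10.901318
  k2 = f(0.580000, -7.232447) = -18.077656
  p ← -4.071065 + (0.29/2)·(-10.901318 + (-18.077656)) = -8.273016
p(0.58) ≈ -8.2730

-8.2730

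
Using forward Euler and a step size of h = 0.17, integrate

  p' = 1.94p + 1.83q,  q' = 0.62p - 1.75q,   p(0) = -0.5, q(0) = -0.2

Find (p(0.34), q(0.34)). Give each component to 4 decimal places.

Euler on (p,q): p_{n+1} = p_n + h·p', q_{n+1} = q_n + h·q'.
0.000000: (-0.500000, -0.200000); f=(-1.336000, 0.040000) → (-0.727120, -0.193200)
0.170000: (-0.727120, -0.193200); f=(-1.764169, -0.112714) → (-1.027029, -0.212361)
(p(0.34), q(0.34)) ≈ (-1.0270, -0.2124)

-1.0270, -0.2124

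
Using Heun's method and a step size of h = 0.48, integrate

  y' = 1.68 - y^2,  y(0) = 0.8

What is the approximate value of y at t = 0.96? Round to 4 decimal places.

Heun: k1 = f(t_n, y_n); k2 = f(t_n + h, y_n + h·k1); y_{n+1} = y_n + (h/2)·(k1 + k2).
t=0.000000, y=0.800000:
  k1 = f(0.000000, 0.800000) = 1.040000
  k2 = f(0.480000, 1.299200) = -0.007921
  y ← 0.800000 + (0.48/2)·(1.040000 + (-0.007921)) = 1.047699
t=0.480000, y=1.047699:
  k1 = f(0.480000, 1.047699) = 0.582327
  k2 = f(0.960000, 1.327216) = -0.081502
  y ← 1.047699 + (0.48/2)·(0.582327 + (-0.081502)) = 1.167897
y(0.96) ≈ 1.1679

1.1679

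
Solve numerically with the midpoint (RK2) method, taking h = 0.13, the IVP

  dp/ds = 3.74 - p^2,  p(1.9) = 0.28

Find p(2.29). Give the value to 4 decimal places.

Midpoint: k1 = f(s_n, p_n); k2 = f(s_n + h/2, p_n + (h/2)·k1); p_{n+1} = p_n + h·k2.
s=1.900000, p=0.280000:
  k1 = f(1.900000, 0.280000) = 3.661600
  k2 = f(1.965000, 0.518004) = 3.471672
  p ← 0.280000 + 0.13·3.471672 = 0.731317
s=2.030000, p=0.731317:
  k1 = f(2.030000, 0.731317) = 3.205175
  k2 = f(2.095000, 0.939654) = 2.857051
  p ← 0.731317 + 0.13·2.857051 = 1.102734
s=2.160000, p=1.102734:
  k1 = f(2.160000, 1.102734) = 2.523978
  k2 = f(2.225000, 1.266793) = 2.135237
  p ← 1.102734 + 0.13·2.135237 = 1.380315
p(2.29) ≈ 1.3803

1.3803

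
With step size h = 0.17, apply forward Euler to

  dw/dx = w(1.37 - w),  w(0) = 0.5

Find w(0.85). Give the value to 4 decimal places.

0.8877

Euler: w_{n+1} = w_n + h·f(x_n, w_n).
x=0.000000, w=0.500000: f=0.435000 → w ← 0.500000 + 0.17·0.435000 = 0.573950
x=0.170000, w=0.573950: f=0.456893 → w ← 0.573950 + 0.17·0.456893 = 0.651622
x=0.340000, w=0.651622: f=0.468111 → w ← 0.651622 + 0.17·0.468111 = 0.731201
x=0.510000, w=0.731201: f=0.467091 → w ← 0.731201 + 0.17·0.467091 = 0.810606
x=0.680000, w=0.810606: f=0.453448 → w ← 0.810606 + 0.17·0.453448 = 0.887692
w(0.85) ≈ 0.8877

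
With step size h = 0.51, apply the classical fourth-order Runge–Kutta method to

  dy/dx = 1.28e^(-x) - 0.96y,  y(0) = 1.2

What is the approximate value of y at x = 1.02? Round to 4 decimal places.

RK4: k1 = f(x_n, y_n); k2 = f(x_n + h/2, y_n + (h/2)·k1); k3 = f(x_n + h/2, y_n + (h/2)·k2); k4 = f(x_n + h, y_n + h·k3); y_{n+1} = y_n + (h/6)·(k1 + 2k2 + 2k3 + k4).
x=0.000000, y=1.200000:
  k1 = f(0.000000, 1.200000) = 0.128000
  k2 = f(0.255000, 1.232640) = -0.191441
  k3 = f(0.255000, 1.151182) = -0.113242
  k4 = f(0.510000, 1.142247) = -0.327922
  y ← 1.200000 + (0.51/6)·(k1 + 2k2 + 2k3 + k4) = 1.131210
x=0.510000, y=1.131210:
  k1 = f(0.510000, 1.131210) = -0.317328
  k2 = f(0.765000, 1.050292) = -0.412653
  k3 = f(0.765000, 1.025984) = -0.389317
  k4 = f(1.020000, 0.932659) = -0.433791
  y ← 1.131210 + (0.51/6)·(k1 + 2k2 + 2k3 + k4) = 0.931030
y(1.02) ≈ 0.9310

0.9310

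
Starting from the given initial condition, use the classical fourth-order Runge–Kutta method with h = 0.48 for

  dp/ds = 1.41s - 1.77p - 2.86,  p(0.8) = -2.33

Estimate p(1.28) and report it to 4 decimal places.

RK4: k1 = f(s_n, p_n); k2 = f(s_n + h/2, p_n + (h/2)·k1); k3 = f(s_n + h/2, p_n + (h/2)·k2); k4 = f(s_n + h, p_n + h·k3); p_{n+1} = p_n + (h/6)·(k1 + 2k2 + 2k3 + k4).
s=0.800000, p=-2.330000:
  k1 = f(0.800000, -2.330000) = 2.392100
  k2 = f(1.040000, -1.755896) = 1.714336
  k3 = f(1.040000, -1.918559) = 2.002250
  k4 = f(1.280000, -1.368920) = 1.367788
  p ← -2.330000 + (0.48/6)·(k1 + 2k2 + 2k3 + k4) = -1.434555
p(1.28) ≈ -1.4346

-1.4346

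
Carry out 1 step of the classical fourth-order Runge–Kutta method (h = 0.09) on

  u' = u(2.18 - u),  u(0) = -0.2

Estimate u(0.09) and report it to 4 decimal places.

RK4: k1 = f(x_n, u_n); k2 = f(x_n + h/2, u_n + (h/2)·k1); k3 = f(x_n + h/2, u_n + (h/2)·k2); k4 = f(x_n + h, u_n + h·k3); u_{n+1} = u_n + (h/6)·(k1 + 2k2 + 2k3 + k4).
x=0.000000, u=-0.200000:
  k1 = f(0.000000, -0.200000) = -0.476000
  k2 = f(0.045000, -0.221420) = -0.531722
  k3 = f(0.045000, -0.223928) = -0.538305
  k4 = f(0.090000, -0.248447) = -0.603342
  u ← -0.200000 + (0.09/6)·(k1 + 2k2 + 2k3 + k4) = -0.248291
u(0.09) ≈ -0.2483

-0.2483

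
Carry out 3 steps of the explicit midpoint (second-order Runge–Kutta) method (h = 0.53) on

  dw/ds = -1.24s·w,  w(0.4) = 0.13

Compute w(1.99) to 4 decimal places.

Midpoint: k1 = f(s_n, w_n); k2 = f(s_n + h/2, w_n + (h/2)·k1); w_{n+1} = w_n + h·k2.
s=0.400000, w=0.130000:
  k1 = f(0.400000, 0.130000) = -0.064480
  k2 = f(0.665000, 0.112913) = -0.093108
  w ← 0.130000 + 0.53·(-0.093108) = 0.080653
s=0.930000, w=0.080653:
  k1 = f(0.930000, 0.080653) = -0.093009
  k2 = f(1.195000, 0.056005) = -0.082989
  w ← 0.080653 + 0.53·(-0.082989) = 0.036669
s=1.460000, w=0.036669:
  k1 = f(1.460000, 0.036669) = -0.066385
  k2 = f(1.725000, 0.019077) = -0.040805
  w ← 0.036669 + 0.53·(-0.040805) = 0.015042
w(1.99) ≈ 0.0150

0.0150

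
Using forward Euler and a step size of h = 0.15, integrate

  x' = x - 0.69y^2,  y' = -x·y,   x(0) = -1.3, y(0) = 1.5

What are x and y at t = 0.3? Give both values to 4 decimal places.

-2.3196, 2.2571

Euler on (x,y): x_{n+1} = x_n + h·x', y_{n+1} = y_n + h·y'.
0.000000: (-1.300000, 1.500000); f=(-2.852500, 1.950000) → (-1.727875, 1.792500)
0.150000: (-1.727875, 1.792500); f=(-3.944884, 3.097216) → (-2.319608, 2.257082)
(x(0.3), y(0.3)) ≈ (-2.3196, 2.2571)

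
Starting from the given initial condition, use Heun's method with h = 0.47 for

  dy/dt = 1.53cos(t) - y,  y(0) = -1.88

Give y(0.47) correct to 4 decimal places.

-0.6929

Heun: k1 = f(t_n, y_n); k2 = f(t_n + h, y_n + h·k1); y_{n+1} = y_n + (h/2)·(k1 + k2).
t=0.000000, y=-1.880000:
  k1 = f(0.000000, -1.880000) = 3.410000
  k2 = f(0.470000, -0.277300) = 1.641399
  y ← -1.880000 + (0.47/2)·(3.410000 + 1.641399) = -0.692921
y(0.47) ≈ -0.6929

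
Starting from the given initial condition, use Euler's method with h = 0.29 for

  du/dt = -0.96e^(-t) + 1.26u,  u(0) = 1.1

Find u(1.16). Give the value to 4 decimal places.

Euler: u_{n+1} = u_n + h·f(t_n, u_n).
t=0.000000, u=1.100000: f=0.426000 → u ← 1.100000 + 0.29·0.426000 = 1.223540
t=0.290000, u=1.223540: f=0.823327 → u ← 1.223540 + 0.29·0.823327 = 1.462305
t=0.580000, u=1.462305: f=1.305002 → u ← 1.462305 + 0.29·1.305002 = 1.840755
t=0.870000, u=1.840755: f=1.917158 → u ← 1.840755 + 0.29·1.917158 = 2.396731
u(1.16) ≈ 2.3967

2.3967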